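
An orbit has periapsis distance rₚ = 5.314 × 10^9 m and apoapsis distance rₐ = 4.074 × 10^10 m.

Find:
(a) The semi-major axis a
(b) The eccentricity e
rₚ = 5.314 × 10^9 m
rₐ = 4.074 × 10^10 m
(a) a = (rₚ + rₐ)/2 = 2.3027 × 10^10 m ≈ 2.303 × 10^10 m
(b) e = (rₐ − rₚ)/(rₐ + rₚ) = (3.5426 × 10^10) / (4.6054 × 10^10) = 0.769227

Final answer:
(a) a = 2.303 × 10^10 m
(b) e = 0.7692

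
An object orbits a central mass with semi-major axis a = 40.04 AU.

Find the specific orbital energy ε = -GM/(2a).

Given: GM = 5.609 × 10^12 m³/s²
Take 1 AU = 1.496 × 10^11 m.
a = 40.04 AU = 5.98998 × 10^12 m
GM = 5.609 × 10^12 m³/s²
2a = 1.198 × 10^13 m
ε = −GM/(2a) = -0.468198 J/kg ≈ -0.4682 J/kg

Final answer: -0.4682 J/kg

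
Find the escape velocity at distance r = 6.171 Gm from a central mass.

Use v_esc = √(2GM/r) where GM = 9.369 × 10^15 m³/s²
r = 6.171 Gm = 6.171 × 10^9 m
GM = 9.369 × 10^15 m³/s²
2GM/r = 2 × (9.369 × 10^15) / (6.171 × 10^9) = 3.03646 × 10^6 m²/s²
v_esc = √(2GM/r) = 1742.54 m/s ≈ 1.743 km/s

Final answer: 1.743 km/s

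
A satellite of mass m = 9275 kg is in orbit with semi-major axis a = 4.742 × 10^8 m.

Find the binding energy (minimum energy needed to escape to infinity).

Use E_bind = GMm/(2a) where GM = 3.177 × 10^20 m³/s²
a = 4.742 × 10^8 m
GM = 3.177 × 10^20 m³/s²
m = 9275 kg
GMm = 3.177 × 10^20 × 9275 = 2.94667 × 10^24 m³·kg/s²
2a = 9.484 × 10^8 m
E_bind = GMm/(2a) = 3.10699 × 10^15 J ≈ 3.107 PJ

Final answer: 3.107 PJ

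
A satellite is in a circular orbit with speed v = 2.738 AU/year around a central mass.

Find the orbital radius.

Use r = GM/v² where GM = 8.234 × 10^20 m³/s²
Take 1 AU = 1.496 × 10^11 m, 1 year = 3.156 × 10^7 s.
v = 2.738 AU/year = 12978.6 m/s
GM = 8.234 × 10^20 m³/s²
v² = 1.68444 × 10^8 m²/s²
r = GM/v² = (8.234 × 10^20) / (1.68444 × 10^8) = 4.88827 × 10^12 m ≈ 32.68 AU

Final answer: 32.68 AU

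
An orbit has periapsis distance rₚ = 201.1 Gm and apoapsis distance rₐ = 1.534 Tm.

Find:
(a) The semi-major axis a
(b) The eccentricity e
rₚ = 201.1 Gm = 2.011 × 10^11 m
rₐ = 1.534 Tm = 1.534 × 10^12 m
(a) a = (rₚ + rₐ)/2 = 8.6755 × 10^11 m ≈ 867.5 Gm
(b) e = (rₐ − rₚ)/(rₐ + rₚ) = (1.3329 × 10^12) / (1.7351 × 10^12) = 0.768198

Final answer:
(a) a = 867.5 Gm
(b) e = 0.7682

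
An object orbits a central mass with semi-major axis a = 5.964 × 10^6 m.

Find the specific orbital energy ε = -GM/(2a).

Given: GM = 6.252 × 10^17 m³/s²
a = 5.964 × 10^6 m
GM = 6.252 × 10^17 m³/s²
2a = 1.1928 × 10^7 m
ε = −GM/(2a) = -5.24145 × 10^10 J/kg ≈ -52.41 GJ/kg

Final answer: -52.41 GJ/kg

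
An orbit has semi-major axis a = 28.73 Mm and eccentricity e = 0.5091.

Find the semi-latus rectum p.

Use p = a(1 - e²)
a = 28.73 Mm = 2.873 × 10^7 m
e = 0.5091,  e² = 0.259183,  1 − e² = 0.740817
p = a(1 − e²) = 2.873 × 10^7 m × 0.740817 = 2.12837 × 10^7 m ≈ 21.28 Mm

Final answer: p = 21.28 Mm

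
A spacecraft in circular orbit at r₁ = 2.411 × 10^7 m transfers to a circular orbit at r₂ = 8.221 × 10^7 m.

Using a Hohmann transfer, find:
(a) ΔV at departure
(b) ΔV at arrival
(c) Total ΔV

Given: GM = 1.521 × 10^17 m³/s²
r₁ = 2.411 × 10^7 m
r₂ = 8.221 × 10^7 m
GM = 1.521 × 10^17 m³/s²
Transfer ellipse: a_t = (r₁ + r₂)/2 = 5.316 × 10^7 m
Circular speed at r₁: v₁ = √(GM/r₁) = 79426.6 m/s
Transfer speed at r₁ (periapsis): v₁ₜ = √(GM(2/r₁ − 1/a_t)) = 98772.5 m/s
(a) ΔV₁ = v₁ₜ − v₁ = 19345.8 m/s ≈ 19.35 km/s
Circular speed at r₂: v₂ = √(GM/r₂) = 43013.3 m/s
Transfer speed at r₂ (apoapsis): v₂ₜ = √(GM(2/r₂ − 1/a_t)) = 28967.3 m/s
(b) ΔV₂ = v₂ − v₂ₜ = 14045.9 m/s ≈ 14.05 km/s
(c) ΔV_total = ΔV₁ + ΔV₂ = 33391.8 m/s ≈ 33.39 km/s

Final answer:
(a) ΔV₁ = 19.35 km/s
(b) ΔV₂ = 14.05 km/s
(c) ΔV_total = 33.39 km/s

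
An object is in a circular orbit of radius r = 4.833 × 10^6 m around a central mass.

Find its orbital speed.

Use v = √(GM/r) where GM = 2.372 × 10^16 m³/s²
r = 4.833 × 10^6 m
GM = 2.372 × 10^16 m³/s²
GM/r = (2.372 × 10^16) / (4.833 × 10^6) = 4.90792 × 10^9 m²/s²
v = √(GM/r) = 70056.6 m/s ≈ 70.06 km/s

Final answer: 70.06 km/s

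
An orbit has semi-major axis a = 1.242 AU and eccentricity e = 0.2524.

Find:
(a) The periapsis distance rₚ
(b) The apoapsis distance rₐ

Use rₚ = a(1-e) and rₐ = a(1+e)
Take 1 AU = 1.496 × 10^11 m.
a = 1.242 AU = 1.85803 × 10^11 m
e = 0.2524:  1 − e = 0.7476,  1 + e = 1.2524
(a) rₚ = a(1 − e) = 1.85803 × 10^11 m × 0.7476 = 1.38906 × 10^11 m ≈ 0.9285 AU
(b) rₐ = a(1 + e) = 1.85803 × 10^11 m × 1.2524 = 2.327 × 10^11 m ≈ 1.555 AU

Final answer:
(a) rₚ = 0.9285 AU
(b) rₐ = 1.555 AU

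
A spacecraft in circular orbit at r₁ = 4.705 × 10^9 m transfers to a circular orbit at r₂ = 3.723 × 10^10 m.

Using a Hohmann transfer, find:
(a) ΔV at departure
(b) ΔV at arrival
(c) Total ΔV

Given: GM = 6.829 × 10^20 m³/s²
r₁ = 4.705 × 10^9 m
r₂ = 3.723 × 10^10 m
GM = 6.829 × 10^20 m³/s²
Transfer ellipse: a_t = (r₁ + r₂)/2 = 2.09675 × 10^10 m
Circular speed at r₁: v₁ = √(GM/r₁) = 380977 m/s
Transfer speed at r₁ (periapsis): v₁ₜ = √(GM(2/r₁ − 1/a_t)) = 507659 m/s
(a) ΔV₁ = v₁ₜ − v₁ = 126682 m/s ≈ 126.7 km/s
Circular speed at r₂: v₂ = √(GM/r₂) = 135435 m/s
Transfer speed at r₂ (apoapsis): v₂ₜ = √(GM(2/r₂ − 1/a_t)) = 64156.2 m/s
(b) ΔV₂ = v₂ − v₂ₜ = 71279.2 m/s ≈ 71.28 km/s
(c) ΔV_total = ΔV₁ + ΔV₂ = 197961 m/s ≈ 198 km/s

Final answer:
(a) ΔV₁ = 126.7 km/s
(b) ΔV₂ = 71.28 km/s
(c) ΔV_total = 198 km/s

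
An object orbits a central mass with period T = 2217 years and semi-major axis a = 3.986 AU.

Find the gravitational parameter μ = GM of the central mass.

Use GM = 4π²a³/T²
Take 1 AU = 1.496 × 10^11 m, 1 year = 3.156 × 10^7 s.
T = 2217 years = 6.99685 × 10^10 s
a = 3.986 AU = 5.96306 × 10^11 m
a³ = 2.12035 × 10^35 m³
T² = 4.89559 × 10^21 s²
GM = 4π² × (2.12035 × 10^35) / (4.89559 × 10^21) = 1.70986 × 10^15 m³/s²
GM ≈ 1.71 × 10^15 m³/s²

Final answer: GM = 1.71 × 10^15 m³/s²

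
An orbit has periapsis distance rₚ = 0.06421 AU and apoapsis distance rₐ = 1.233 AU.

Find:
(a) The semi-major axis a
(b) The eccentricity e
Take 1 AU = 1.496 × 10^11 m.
rₚ = 0.06421 AU = 9.60582 × 10^9 m
rₐ = 1.233 AU = 1.84457 × 10^11 m
(a) a = (rₚ + rₐ)/2 = 9.70313 × 10^10 m ≈ 0.6486 AU
(b) e = (rₐ − rₚ)/(rₐ + rₚ) = (1.74851 × 10^11) / (1.94063 × 10^11) = 0.901003

Final answer:
(a) a = 0.6486 AU
(b) e = 0.901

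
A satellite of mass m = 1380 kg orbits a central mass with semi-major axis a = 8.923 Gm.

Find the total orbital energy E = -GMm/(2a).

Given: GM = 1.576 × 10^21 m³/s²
a = 8.923 Gm = 8.923 × 10^9 m
GM = 1.576 × 10^21 m³/s²
2a = 1.7846 × 10^10 m
GMm = 1.576 × 10^21 × 1380 = 2.17488 × 10^24 m³·kg/s²
E = −GMm/(2a) = -1.21869 × 10^14 J ≈ -121.9 TJ

Final answer: -121.9 TJ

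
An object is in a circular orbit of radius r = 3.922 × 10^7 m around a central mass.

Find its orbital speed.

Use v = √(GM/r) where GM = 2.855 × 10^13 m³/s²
r = 3.922 × 10^7 m
GM = 2.855 × 10^13 m³/s²
GM/r = (2.855 × 10^13) / (3.922 × 10^7) = 727945 m²/s²
v = √(GM/r) = 853.197 m/s ≈ 853.2 m/s

Final answer: 853.2 m/s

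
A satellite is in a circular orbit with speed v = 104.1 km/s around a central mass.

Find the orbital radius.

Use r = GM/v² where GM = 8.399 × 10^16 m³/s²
v = 104.1 km/s = 104100 m/s
GM = 8.399 × 10^16 m³/s²
v² = 1.08368 × 10^10 m²/s²
r = GM/v² = (8.399 × 10^16) / (1.08368 × 10^10) = 7.75044 × 10^6 m ≈ 7.75 Mm

Final answer: 7.75 Mm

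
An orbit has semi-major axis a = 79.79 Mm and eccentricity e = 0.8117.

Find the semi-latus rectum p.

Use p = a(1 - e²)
a = 79.79 Mm = 7.979 × 10^7 m
e = 0.8117,  e² = 0.658857,  1 − e² = 0.341143
p = a(1 − e²) = 7.979 × 10^7 m × 0.341143 = 2.72198 × 10^7 m ≈ 27.22 Mm

Final answer: p = 27.22 Mm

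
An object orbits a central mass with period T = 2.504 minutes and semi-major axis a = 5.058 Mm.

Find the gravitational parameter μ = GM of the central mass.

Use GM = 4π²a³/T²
T = 2.504 minutes = 150.24 s
a = 5.058 Mm = 5.058 × 10^6 m
a³ = 1.29401 × 10^20 m³
T² = 22572.1 s²
GM = 4π² × (1.29401 × 10^20) / 22572.1 = 2.26321 × 10^17 m³/s²
GM ≈ 2.263 × 10^17 m³/s²

Final answer: GM = 2.263 × 10^17 m³/s²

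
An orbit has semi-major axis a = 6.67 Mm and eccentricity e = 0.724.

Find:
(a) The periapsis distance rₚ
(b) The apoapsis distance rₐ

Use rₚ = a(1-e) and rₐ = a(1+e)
a = 6.67 Mm = 6.67 × 10^6 m
e = 0.724:  1 − e = 0.276,  1 + e = 1.724
(a) rₚ = a(1 − e) = 6.67 × 10^6 m × 0.276 = 1.84092 × 10^6 m ≈ 1.841 Mm
(b) rₐ = a(1 + e) = 6.67 × 10^6 m × 1.724 = 1.14991 × 10^7 m ≈ 11.5 Mm

Final answer:
(a) rₚ = 1.841 Mm
(b) rₐ = 11.5 Mm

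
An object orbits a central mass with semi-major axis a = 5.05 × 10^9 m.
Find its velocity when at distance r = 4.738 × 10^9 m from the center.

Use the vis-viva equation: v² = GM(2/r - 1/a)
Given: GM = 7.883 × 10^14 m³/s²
a = 5.05 × 10^9 m
r = 4.738 × 10^9 m
GM = 7.883 × 10^14 m³/s²
2/r − 1/a = 4.22119 × 10^-10 − 1.9802 × 10^-10 = 2.24099 × 10^-10 m⁻¹
v² = GM (2/r − 1/a) = 176657 m²/s²
v = 420.306 m/s ≈ 420.3 m/s

Final answer: 420.3 m/s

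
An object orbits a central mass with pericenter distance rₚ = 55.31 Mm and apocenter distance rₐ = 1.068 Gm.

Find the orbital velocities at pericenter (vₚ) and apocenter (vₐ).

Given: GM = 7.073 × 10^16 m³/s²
rₚ = 55.31 Mm = 5.531 × 10^7 m
rₐ = 1.068 Gm = 1.068 × 10^9 m
GM = 7.073 × 10^16 m³/s²
a = (rₚ + rₐ)/2 = 5.61655 × 10^8 m
Vis-viva: v² = GM (2/r − 1/a)
vₚ² = 7.073 × 10^16 × (3.61598 × 10^-8 − 1.78045 × 10^-9) = 2.43165 × 10^9 m²/s²
vₚ = 49311.8 m/s ≈ 49.31 km/s
vₐ² = 7.073 × 10^16 × (1.87266 × 10^-9 − 1.78045 × 10^-9) = 6.52178 × 10^6 m²/s²
vₐ = 2553.78 m/s ≈ 2.554 km/s

Final answer: vₚ = 49.31 km/s, vₐ = 2.554 km/s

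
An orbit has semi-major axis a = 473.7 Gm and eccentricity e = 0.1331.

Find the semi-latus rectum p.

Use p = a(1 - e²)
a = 473.7 Gm = 4.737 × 10^11 m
e = 0.1331,  e² = 0.0177156,  1 − e² = 0.982284
p = a(1 − e²) = 4.737 × 10^11 m × 0.982284 = 4.65308 × 10^11 m ≈ 465.3 Gm

Final answer: p = 465.3 Gm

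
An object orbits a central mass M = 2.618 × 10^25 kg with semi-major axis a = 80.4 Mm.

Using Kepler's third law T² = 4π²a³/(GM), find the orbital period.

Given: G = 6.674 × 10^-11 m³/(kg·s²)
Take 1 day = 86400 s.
M = 2.618 × 10^25 kg
GM = G × M = 6.674 × 10^-11 × 2.618 × 10^25 = 1.74725 × 10^15 m³/s²
a = 80.4 Mm = 8.04 × 10^7 m
a³ = 5.19718 × 10^23 m³
T = 2π √(a³/GM) = 2π √((5.19718 × 10^23) / (1.74725 × 10^15)) = 2π × 17246.7 s
T = 108364 s ≈ 1.254 days

Final answer: 1.254 days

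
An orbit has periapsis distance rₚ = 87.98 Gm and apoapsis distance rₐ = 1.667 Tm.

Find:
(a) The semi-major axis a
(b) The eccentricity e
rₚ = 87.98 Gm = 8.798 × 10^10 m
rₐ = 1.667 Tm = 1.667 × 10^12 m
(a) a = (rₚ + rₐ)/2 = 8.7749 × 10^11 m ≈ 877.5 Gm
(b) e = (rₐ − rₚ)/(rₐ + rₚ) = (1.57902 × 10^12) / (1.75498 × 10^12) = 0.899737

Final answer:
(a) a = 877.5 Gm
(b) e = 0.8997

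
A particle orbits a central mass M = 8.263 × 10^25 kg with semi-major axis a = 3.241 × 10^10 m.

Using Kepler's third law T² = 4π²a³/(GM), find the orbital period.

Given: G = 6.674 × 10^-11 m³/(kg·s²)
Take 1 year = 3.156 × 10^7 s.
M = 8.263 × 10^25 kg
GM = G × M = 6.674 × 10^-11 × 8.263 × 10^25 = 5.51473 × 10^15 m³/s²
a = 3.241 × 10^10 m
a³ = 3.40437 × 10^31 m³
T = 2π √(a³/GM) = 2π √((3.40437 × 10^31) / (5.51473 × 10^15)) = 2π × 7.857 × 10^7 s
T = 4.9367 × 10^8 s ≈ 15.64 years

Final answer: 15.64 years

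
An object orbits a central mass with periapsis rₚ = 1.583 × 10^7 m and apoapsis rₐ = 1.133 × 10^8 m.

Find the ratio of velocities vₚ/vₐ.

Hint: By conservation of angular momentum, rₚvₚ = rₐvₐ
rₚ = 1.583 × 10^7 m
rₐ = 1.133 × 10^8 m
rₚvₚ = rₐvₐ  ⇒  vₚ/vₐ = rₐ/rₚ
vₚ/vₐ = (1.133 × 10^8) / (1.583 × 10^7) = 7.1573

Final answer: vₚ/vₐ = 7.157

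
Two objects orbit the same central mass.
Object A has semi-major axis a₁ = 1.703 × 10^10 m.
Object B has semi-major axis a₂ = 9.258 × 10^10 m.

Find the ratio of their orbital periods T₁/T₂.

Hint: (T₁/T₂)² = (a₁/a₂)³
a₁ = 1.703 × 10^10 m
a₂ = 9.258 × 10^10 m
a₁/a₂ = 0.183949
T₁/T₂ = (a₁/a₂)^(3/2) = (0.183949)^1.5 = 0.0788944

Final answer: T₁/T₂ = 0.07889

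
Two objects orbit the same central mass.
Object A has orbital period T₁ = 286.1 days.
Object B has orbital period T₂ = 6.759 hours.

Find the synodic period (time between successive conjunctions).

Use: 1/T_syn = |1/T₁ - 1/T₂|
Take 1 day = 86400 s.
T₁ = 286.1 days = 2.4719 × 10^7 s
T₂ = 6.759 hours = 24332.4 s
1/T₁ = 4.04546 × 10^-8 s⁻¹
1/T₂ = 4.10975 × 10^-5 s⁻¹
|1/T₁ − 1/T₂| = 4.1057 × 10^-5 s⁻¹
T_syn = 1 / |1/T₁ − 1/T₂| = 24356.4 s ≈ 6.766 hours

Final answer: T_syn = 6.766 hours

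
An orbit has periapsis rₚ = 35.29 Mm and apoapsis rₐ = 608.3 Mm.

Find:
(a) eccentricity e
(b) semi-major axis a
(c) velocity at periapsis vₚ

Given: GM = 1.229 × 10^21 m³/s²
rₚ = 35.29 Mm = 3.529 × 10^7 m
rₐ = 608.3 Mm = 6.083 × 10^8 m
GM = 1.229 × 10^21 m³/s²
a = (rₚ + rₐ)/2 = 3.21795 × 10^8 m
e = (rₐ − rₚ)/(rₐ + rₚ) = (5.7301 × 10^8) / (6.4359 × 10^8) = 0.890334
(a) e = 0.890334 ≈ 0.8903
(b) a = 3.21795 × 10^8 m ≈ 321.8 Mm
(c) vₚ² = GM (2/rₚ − 1/a) = 1.229 × 10^21 × (5.66733 × 10^-8 − 3.10757 × 10^-9) = 6.58323 × 10^13 m²/s²;  vₚ = 8.11371 × 10^6 m/s ≈ 8114 km/s

Final answer:
(a) eccentricity e = 0.8903
(b) semi-major axis a = 321.8 Mm
(c) velocity at periapsis vₚ = 8114 km/s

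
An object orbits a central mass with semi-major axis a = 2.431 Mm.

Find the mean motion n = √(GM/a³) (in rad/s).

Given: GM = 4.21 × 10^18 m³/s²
a = 2.431 Mm = 2.431 × 10^6 m
GM = 4.21 × 10^18 m³/s²
a³ = 1.43666 × 10^19 m³
GM/a³ = (4.21 × 10^18) / (1.43666 × 10^19) = 0.29304 s⁻²
n = √(GM/a³) = 0.541332 rad/s ≈ 0.5413 rad/s

Final answer: n = 0.5413 rad/s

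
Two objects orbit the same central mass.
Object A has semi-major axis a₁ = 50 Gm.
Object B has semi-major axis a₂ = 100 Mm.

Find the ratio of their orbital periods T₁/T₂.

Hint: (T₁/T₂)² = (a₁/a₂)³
a₁ = 50 Gm = 5 × 10^10 m
a₂ = 100 Mm = 1 × 10^8 m
a₁/a₂ = 500
T₁/T₂ = (a₁/a₂)^(3/2) = (500)^1.5 = 11180.3

Final answer: T₁/T₂ = 1.118 × 10^4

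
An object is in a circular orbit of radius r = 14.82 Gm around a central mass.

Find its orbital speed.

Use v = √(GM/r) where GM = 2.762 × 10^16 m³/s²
r = 14.82 Gm = 1.482 × 10^10 m
GM = 2.762 × 10^16 m³/s²
GM/r = (2.762 × 10^16) / (1.482 × 10^10) = 1.8637 × 10^6 m²/s²
v = √(GM/r) = 1365.17 m/s ≈ 1.365 km/s

Final answer: 1.365 km/s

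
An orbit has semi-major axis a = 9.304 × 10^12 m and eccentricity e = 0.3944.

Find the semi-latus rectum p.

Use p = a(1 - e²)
a = 9.304 × 10^12 m
e = 0.3944,  e² = 0.155551,  1 − e² = 0.844449
p = a(1 − e²) = 9.304 × 10^12 m × 0.844449 = 7.85675 × 10^12 m ≈ 7.857 × 10^12 m

Final answer: p = 7.857 × 10^12 m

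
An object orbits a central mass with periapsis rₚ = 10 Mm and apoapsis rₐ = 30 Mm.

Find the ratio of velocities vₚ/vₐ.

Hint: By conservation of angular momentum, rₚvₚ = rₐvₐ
rₚ = 10 Mm = 1 × 10^7 m
rₐ = 30 Mm = 3 × 10^7 m
rₚvₚ = rₐvₐ  ⇒  vₚ/vₐ = rₐ/rₚ
vₚ/vₐ = (3 × 10^7) / (1 × 10^7) = 3

Final answer: vₚ/vₐ = 3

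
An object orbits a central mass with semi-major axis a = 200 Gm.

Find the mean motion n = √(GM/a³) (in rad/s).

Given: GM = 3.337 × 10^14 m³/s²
a = 200 Gm = 2 × 10^11 m
GM = 3.337 × 10^14 m³/s²
a³ = 8 × 10^33 m³
GM/a³ = (3.337 × 10^14) / (8 × 10^33) = 4.17125 × 10^-20 s⁻²
n = √(GM/a³) = 2.04236 × 10^-10 rad/s ≈ 2.042 × 10^-10 rad/s

Final answer: n = 2.042 × 10^-10 rad/s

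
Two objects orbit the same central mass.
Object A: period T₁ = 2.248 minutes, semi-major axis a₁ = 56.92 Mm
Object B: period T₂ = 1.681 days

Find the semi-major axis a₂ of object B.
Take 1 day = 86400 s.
T₁ = 2.248 minutes = 134.88 s
T₂ = 1.681 days = 145238 s
a₁ = 56.92 Mm = 5.692 × 10^7 m
Kepler's third law: (T₂/T₁)² = (a₂/a₁)³  ⇒  a₂ = a₁ (T₂/T₁)^(2/3)
T₂/T₁ = 1076.8
(T₂/T₁)^(2/3) = 105.056
a₂ = 5.692 × 10^7 m × 105.056 = 5.97981 × 10^9 m ≈ 5.98 Gm

Final answer: a₂ = 5.98 Gm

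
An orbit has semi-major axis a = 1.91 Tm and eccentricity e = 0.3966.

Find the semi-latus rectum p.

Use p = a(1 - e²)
a = 1.91 Tm = 1.91 × 10^12 m
e = 0.3966,  e² = 0.157292,  1 − e² = 0.842708
p = a(1 − e²) = 1.91 × 10^12 m × 0.842708 = 1.60957 × 10^12 m ≈ 1.61 Tm

Final answer: p = 1.61 Tm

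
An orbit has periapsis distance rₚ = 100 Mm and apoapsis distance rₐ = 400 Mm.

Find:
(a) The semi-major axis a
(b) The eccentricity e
rₚ = 100 Mm = 1 × 10^8 m
rₐ = 400 Mm = 4 × 10^8 m
(a) a = (rₚ + rₐ)/2 = 2.5 × 10^8 m ≈ 250 Mm
(b) e = (rₐ − rₚ)/(rₐ + rₚ) = (3 × 10^8) / (5 × 10^8) = 0.6

Final answer:
(a) a = 250 Mm
(b) e = 0.6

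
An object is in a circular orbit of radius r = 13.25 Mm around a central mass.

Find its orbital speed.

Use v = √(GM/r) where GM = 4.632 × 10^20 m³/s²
r = 13.25 Mm = 1.325 × 10^7 m
GM = 4.632 × 10^20 m³/s²
GM/r = (4.632 × 10^20) / (1.325 × 10^7) = 3.49585 × 10^13 m²/s²
v = √(GM/r) = 5.91257 × 10^6 m/s ≈ 5913 km/s

Final answer: 5913 km/s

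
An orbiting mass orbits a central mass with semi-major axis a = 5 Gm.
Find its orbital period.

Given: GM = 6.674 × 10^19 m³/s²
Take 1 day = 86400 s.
a = 5 Gm = 5 × 10^9 m
GM = 6.674 × 10^19 m³/s²
a³ = 1.25 × 10^29 m³
T = 2π √(a³/GM) = 2π √((1.25 × 10^29) / (6.674 × 10^19)) = 2π × 43277.5 s
T = 271920 s ≈ 3.147 days

Final answer: 3.147 days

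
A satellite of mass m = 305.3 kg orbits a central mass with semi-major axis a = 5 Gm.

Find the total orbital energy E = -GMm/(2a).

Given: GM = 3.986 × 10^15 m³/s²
a = 5 Gm = 5 × 10^9 m
GM = 3.986 × 10^15 m³/s²
2a = 1 × 10^10 m
GMm = 3.986 × 10^15 × 305.3 = 1.21693 × 10^18 m³·kg/s²
E = −GMm/(2a) = -1.21693 × 10^8 J ≈ -121.7 MJ

Final answer: -121.7 MJ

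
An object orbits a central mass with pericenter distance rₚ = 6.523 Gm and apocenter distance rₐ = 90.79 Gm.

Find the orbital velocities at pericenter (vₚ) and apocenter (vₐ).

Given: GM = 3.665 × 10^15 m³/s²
rₚ = 6.523 Gm = 6.523 × 10^9 m
rₐ = 90.79 Gm = 9.079 × 10^10 m
GM = 3.665 × 10^15 m³/s²
a = (rₚ + rₐ)/2 = 4.86565 × 10^10 m
Vis-viva: v² = GM (2/r − 1/a)
vₚ² = 3.665 × 10^15 × (3.06607 × 10^-10 − 2.05522 × 10^-11) = 1.04839 × 10^6 m²/s²
vₚ = 1023.91 m/s ≈ 1.024 km/s
vₐ² = 3.665 × 10^15 × (2.20289 × 10^-11 − 2.05522 × 10^-11) = 5411.81 m²/s²
vₐ = 73.565 m/s ≈ 73.56 m/s

Final answer: vₚ = 1.024 km/s, vₐ = 73.56 m/s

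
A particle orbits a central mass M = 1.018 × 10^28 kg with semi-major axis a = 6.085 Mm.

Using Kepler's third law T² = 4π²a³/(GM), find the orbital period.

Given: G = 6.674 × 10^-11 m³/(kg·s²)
M = 1.018 × 10^28 kg
GM = G × M = 6.674 × 10^-11 × 1.018 × 10^28 = 6.79413 × 10^17 m³/s²
a = 6.085 Mm = 6.085 × 10^6 m
a³ = 2.25311 × 10^20 m³
T = 2π √(a³/GM) = 2π √((2.25311 × 10^20) / (6.79413 × 10^17)) = 2π × 18.2106 s
T = 114.42 s ≈ 1.907 minutes

Final answer: 1.907 minutes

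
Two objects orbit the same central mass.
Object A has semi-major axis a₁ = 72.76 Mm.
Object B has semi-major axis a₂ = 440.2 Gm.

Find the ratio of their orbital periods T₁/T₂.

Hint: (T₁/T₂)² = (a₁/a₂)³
a₁ = 72.76 Mm = 7.276 × 10^7 m
a₂ = 440.2 Gm = 4.402 × 10^11 m
a₁/a₂ = 0.000165289
T₁/T₂ = (a₁/a₂)^(3/2) = (0.000165289)^1.5 = 2.12502 × 10^-6

Final answer: T₁/T₂ = 2.125 × 10^-6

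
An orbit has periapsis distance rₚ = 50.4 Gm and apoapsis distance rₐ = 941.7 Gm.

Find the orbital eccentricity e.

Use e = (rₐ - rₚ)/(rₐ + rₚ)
rₚ = 50.4 Gm = 5.04 × 10^10 m
rₐ = 941.7 Gm = 9.417 × 10^11 m
rₐ − rₚ = 8.913 × 10^11 m
rₐ + rₚ = 9.921 × 10^11 m
e = (rₐ − rₚ)/(rₐ + rₚ) = 0.898397

Final answer: e = 0.8984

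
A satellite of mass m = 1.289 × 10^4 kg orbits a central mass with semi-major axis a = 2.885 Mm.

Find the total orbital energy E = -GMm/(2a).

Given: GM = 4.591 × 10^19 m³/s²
a = 2.885 Mm = 2.885 × 10^6 m
GM = 4.591 × 10^19 m³/s²
2a = 5.77 × 10^6 m
GMm = 4.591 × 10^19 × 12890 = 5.9178 × 10^23 m³·kg/s²
E = −GMm/(2a) = -1.02562 × 10^17 J ≈ -102.6 PJ

Final answer: -102.6 PJ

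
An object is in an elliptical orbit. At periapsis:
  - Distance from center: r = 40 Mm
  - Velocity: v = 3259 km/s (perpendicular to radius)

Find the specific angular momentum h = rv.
r = 40 Mm = 4 × 10^7 m
v = 3259 km/s = 3.259 × 10^6 m/s
h = rv = 4 × 10^7 × 3.259 × 10^6 = 1.3036 × 10^14 m²/s ≈ 1.304 × 10^14 m²/s

Final answer: h = 1.304 × 10^14 m²/s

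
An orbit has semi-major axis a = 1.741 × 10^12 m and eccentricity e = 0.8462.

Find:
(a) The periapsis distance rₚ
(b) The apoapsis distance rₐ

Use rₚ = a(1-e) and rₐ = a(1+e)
a = 1.741 × 10^12 m
e = 0.8462:  1 − e = 0.1538,  1 + e = 1.8462
(a) rₚ = a(1 − e) = 1.741 × 10^12 m × 0.1538 = 2.67766 × 10^11 m ≈ 2.678 × 10^11 m
(b) rₐ = a(1 + e) = 1.741 × 10^12 m × 1.8462 = 3.21423 × 10^12 m ≈ 3.214 × 10^12 m

Final answer:
(a) rₚ = 2.678 × 10^11 m
(b) rₐ = 3.214 × 10^12 m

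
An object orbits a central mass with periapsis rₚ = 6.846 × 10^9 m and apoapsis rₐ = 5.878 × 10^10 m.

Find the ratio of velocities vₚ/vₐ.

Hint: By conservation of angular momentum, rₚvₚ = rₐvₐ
rₚ = 6.846 × 10^9 m
rₐ = 5.878 × 10^10 m
rₚvₚ = rₐvₐ  ⇒  vₚ/vₐ = rₐ/rₚ
vₚ/vₐ = (5.878 × 10^10) / (6.846 × 10^9) = 8.58604

Final answer: vₚ/vₐ = 8.586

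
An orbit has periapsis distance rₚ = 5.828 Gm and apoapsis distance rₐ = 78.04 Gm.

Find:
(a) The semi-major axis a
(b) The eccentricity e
rₚ = 5.828 Gm = 5.828 × 10^9 m
rₐ = 78.04 Gm = 7.804 × 10^10 m
(a) a = (rₚ + rₐ)/2 = 4.1934 × 10^10 m ≈ 41.93 Gm
(b) e = (rₐ − rₚ)/(rₐ + rₚ) = (7.2212 × 10^10) / (8.3868 × 10^10) = 0.86102

Final answer:
(a) a = 41.93 Gm
(b) e = 0.861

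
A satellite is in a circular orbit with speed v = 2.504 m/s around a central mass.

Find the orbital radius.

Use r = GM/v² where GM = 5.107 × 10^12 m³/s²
v = 2.504 m/s
GM = 5.107 × 10^12 m³/s²
v² = 6.27002 m²/s²
r = GM/v² = (5.107 × 10^12) / 6.27002 = 8.14511 × 10^11 m ≈ 814.5 Gm

Final answer: 814.5 Gm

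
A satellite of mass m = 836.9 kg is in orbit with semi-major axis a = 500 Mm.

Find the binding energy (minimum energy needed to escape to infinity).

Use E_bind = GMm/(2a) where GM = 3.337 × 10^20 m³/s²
a = 500 Mm = 5 × 10^8 m
GM = 3.337 × 10^20 m³/s²
m = 836.9 kg
GMm = 3.337 × 10^20 × 836.9 = 2.79274 × 10^23 m³·kg/s²
2a = 1 × 10^9 m
E_bind = GMm/(2a) = 2.79274 × 10^14 J ≈ 279.3 TJ

Final answer: 279.3 TJ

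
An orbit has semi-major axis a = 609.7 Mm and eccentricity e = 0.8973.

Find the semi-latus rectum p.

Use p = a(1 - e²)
a = 609.7 Mm = 6.097 × 10^8 m
e = 0.8973,  e² = 0.805147,  1 − e² = 0.194853
p = a(1 − e²) = 6.097 × 10^8 m × 0.194853 = 1.18802 × 10^8 m ≈ 118.8 Mm

Final answer: p = 118.8 Mm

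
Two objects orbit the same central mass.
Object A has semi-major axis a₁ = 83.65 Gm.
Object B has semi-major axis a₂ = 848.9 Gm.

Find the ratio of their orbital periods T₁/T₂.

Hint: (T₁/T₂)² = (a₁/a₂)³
a₁ = 83.65 Gm = 8.365 × 10^10 m
a₂ = 848.9 Gm = 8.489 × 10^11 m
a₁/a₂ = 0.0985393
T₁/T₂ = (a₁/a₂)^(3/2) = (0.0985393)^1.5 = 0.0309324

Final answer: T₁/T₂ = 0.03093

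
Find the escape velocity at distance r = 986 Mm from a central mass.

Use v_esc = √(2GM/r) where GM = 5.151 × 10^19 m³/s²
r = 986 Mm = 9.86 × 10^8 m
GM = 5.151 × 10^19 m³/s²
2GM/r = 2 × (5.151 × 10^19) / (9.86 × 10^8) = 1.04483 × 10^11 m²/s²
v_esc = √(2GM/r) = 323238 m/s ≈ 323.2 km/s

Final answer: 323.2 km/s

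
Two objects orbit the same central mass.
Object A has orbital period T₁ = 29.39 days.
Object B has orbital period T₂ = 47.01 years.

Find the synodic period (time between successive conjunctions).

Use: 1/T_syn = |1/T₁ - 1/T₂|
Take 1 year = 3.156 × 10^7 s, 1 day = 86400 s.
T₁ = 29.39 days = 2.5393 × 10^6 s
T₂ = 47.01 years = 1.48364 × 10^9 s
1/T₁ = 3.9381 × 10^-7 s⁻¹
1/T₂ = 6.7402 × 10^-10 s⁻¹
|1/T₁ − 1/T₂| = 3.93136 × 10^-7 s⁻¹
T_syn = 1 / |1/T₁ − 1/T₂| = 2.54365 × 10^6 s ≈ 29.44 days

Final answer: T_syn = 29.44 days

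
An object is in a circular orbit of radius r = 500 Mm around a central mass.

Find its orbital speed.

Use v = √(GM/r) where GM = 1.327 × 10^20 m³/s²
r = 500 Mm = 5 × 10^8 m
GM = 1.327 × 10^20 m³/s²
GM/r = (1.327 × 10^20) / (5 × 10^8) = 2.654 × 10^11 m²/s²
v = √(GM/r) = 515170 m/s ≈ 515.2 km/s

Final answer: 515.2 km/s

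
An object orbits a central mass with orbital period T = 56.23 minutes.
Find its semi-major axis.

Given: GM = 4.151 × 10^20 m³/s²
T = 56.23 minutes = 3373.8 s
GM = 4.151 × 10^20 m³/s²
Kepler's third law: a³ = GM T² / (4π²)
T² = 1.13825 × 10^7 s²
a³ = (4.151 × 10^20) × (1.13825 × 10^7) / (4π²) = 1.19683 × 10^26 m³
a = (a³)^(1/3) = 4.92807 × 10^8 m ≈ 492.8 Mm

Final answer: 492.8 Mm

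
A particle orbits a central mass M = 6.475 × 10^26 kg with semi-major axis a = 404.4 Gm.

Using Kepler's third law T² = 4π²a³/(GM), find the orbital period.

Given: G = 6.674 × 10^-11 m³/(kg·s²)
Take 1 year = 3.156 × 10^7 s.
M = 6.475 × 10^26 kg
GM = G × M = 6.674 × 10^-11 × 6.475 × 10^26 = 4.32141 × 10^16 m³/s²
a = 404.4 Gm = 4.044 × 10^11 m
a³ = 6.61353 × 10^34 m³
T = 2π √(a³/GM) = 2π √((6.61353 × 10^34) / (4.32141 × 10^16)) = 2π × 1.2371 × 10^9 s
T = 7.77291 × 10^9 s ≈ 246.3 years

Final answer: 246.3 years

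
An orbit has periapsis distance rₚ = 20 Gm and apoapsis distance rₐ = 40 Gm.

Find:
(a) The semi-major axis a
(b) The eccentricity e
rₚ = 20 Gm = 2 × 10^10 m
rₐ = 40 Gm = 4 × 10^10 m
(a) a = (rₚ + rₐ)/2 = 3 × 10^10 m ≈ 30 Gm
(b) e = (rₐ − rₚ)/(rₐ + rₚ) = (2 × 10^10) / (6 × 10^10) = 0.333333

Final answer:
(a) a = 30 Gm
(b) e = 0.3333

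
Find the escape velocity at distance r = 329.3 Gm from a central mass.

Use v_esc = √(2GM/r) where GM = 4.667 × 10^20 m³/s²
r = 329.3 Gm = 3.293 × 10^11 m
GM = 4.667 × 10^20 m³/s²
2GM/r = 2 × (4.667 × 10^20) / (3.293 × 10^11) = 2.8345 × 10^9 m²/s²
v_esc = √(2GM/r) = 53240 m/s ≈ 53.24 km/s

Final answer: 53.24 km/s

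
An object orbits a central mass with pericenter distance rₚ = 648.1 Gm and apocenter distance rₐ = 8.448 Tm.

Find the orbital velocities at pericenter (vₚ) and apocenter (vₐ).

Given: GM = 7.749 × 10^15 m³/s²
rₚ = 648.1 Gm = 6.481 × 10^11 m
rₐ = 8.448 Tm = 8.448 × 10^12 m
GM = 7.749 × 10^15 m³/s²
a = (rₚ + rₐ)/2 = 4.54805 × 10^12 m
Vis-viva: v² = GM (2/r − 1/a)
vₚ² = 7.749 × 10^15 × (3.08594 × 10^-12 − 2.19874 × 10^-13) = 22209.2 m²/s²
vₚ = 149.027 m/s ≈ 149 m/s
vₐ² = 7.749 × 10^15 × (2.36742 × 10^-13 − 2.19874 × 10^-13) = 130.71 m²/s²
vₐ = 11.4328 m/s ≈ 11.43 m/s

Final answer: vₚ = 149 m/s, vₐ = 11.43 m/s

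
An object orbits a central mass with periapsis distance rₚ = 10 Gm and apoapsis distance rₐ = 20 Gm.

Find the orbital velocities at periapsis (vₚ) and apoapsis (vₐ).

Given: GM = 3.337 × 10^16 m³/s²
rₚ = 10 Gm = 1 × 10^10 m
rₐ = 20 Gm = 2 × 10^10 m
GM = 3.337 × 10^16 m³/s²
a = (rₚ + rₐ)/2 = 1.5 × 10^10 m
Vis-viva: v² = GM (2/r − 1/a)
vₚ² = 3.337 × 10^16 × (2 × 10^-10 − 6.66667 × 10^-11) = 4.44933 × 10^6 m²/s²
vₚ = 2109.34 m/s ≈ 2.109 km/s
vₐ² = 3.337 × 10^16 × (1 × 10^-10 − 6.66667 × 10^-11) = 1.11233 × 10^6 m²/s²
vₐ = 1054.67 m/s ≈ 1.055 km/s

Final answer: vₚ = 2.109 km/s, vₐ = 1.055 km/s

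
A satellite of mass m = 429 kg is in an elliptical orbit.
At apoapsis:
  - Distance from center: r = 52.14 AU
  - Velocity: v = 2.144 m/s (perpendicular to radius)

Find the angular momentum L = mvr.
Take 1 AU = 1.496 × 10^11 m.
r = 52.14 AU = 7.80014 × 10^12 m
v = 2.144 m/s
vr = 2.144 × 7.80014 × 10^12 = 1.67235 × 10^13 m²/s
L = m × vr = 429 × 1.67235 × 10^13 = 7.17439 × 10^15 kg·m²/s ≈ 7.174 × 10^15 kg·m²/s

Final answer: L = 7.174 × 10^15 kg·m²/s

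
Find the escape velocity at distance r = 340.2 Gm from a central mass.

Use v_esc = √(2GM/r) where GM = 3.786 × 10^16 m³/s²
r = 340.2 Gm = 3.402 × 10^11 m
GM = 3.786 × 10^16 m³/s²
2GM/r = 2 × (3.786 × 10^16) / (3.402 × 10^11) = 222575 m²/s²
v_esc = √(2GM/r) = 471.779 m/s ≈ 471.8 m/s

Final answer: 471.8 m/s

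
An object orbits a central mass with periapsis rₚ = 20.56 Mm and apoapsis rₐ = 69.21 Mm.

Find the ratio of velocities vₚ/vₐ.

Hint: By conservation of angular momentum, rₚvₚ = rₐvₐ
rₚ = 20.56 Mm = 2.056 × 10^7 m
rₐ = 69.21 Mm = 6.921 × 10^7 m
rₚvₚ = rₐvₐ  ⇒  vₚ/vₐ = rₐ/rₚ
vₚ/vₐ = (6.921 × 10^7) / (2.056 × 10^7) = 3.36625

Final answer: vₚ/vₐ = 3.366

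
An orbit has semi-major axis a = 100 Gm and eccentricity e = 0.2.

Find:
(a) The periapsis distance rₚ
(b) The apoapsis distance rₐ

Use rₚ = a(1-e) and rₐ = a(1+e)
a = 100 Gm = 1 × 10^11 m
e = 0.2:  1 − e = 0.8,  1 + e = 1.2
(a) rₚ = a(1 − e) = 1 × 10^11 m × 0.8 = 8 × 10^10 m ≈ 80 Gm
(b) rₐ = a(1 + e) = 1 × 10^11 m × 1.2 = 1.2 × 10^11 m ≈ 120 Gm

Final answer:
(a) rₚ = 80 Gm
(b) rₐ = 120 Gm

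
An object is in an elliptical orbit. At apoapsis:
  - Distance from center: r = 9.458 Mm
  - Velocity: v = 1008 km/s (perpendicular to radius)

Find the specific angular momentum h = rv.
r = 9.458 Mm = 9.458 × 10^6 m
v = 1008 km/s = 1.008 × 10^6 m/s
h = rv = 9.458 × 10^6 × 1.008 × 10^6 = 9.53366 × 10^12 m²/s ≈ 9.534 × 10^12 m²/s

Final answer: h = 9.534 × 10^12 m²/s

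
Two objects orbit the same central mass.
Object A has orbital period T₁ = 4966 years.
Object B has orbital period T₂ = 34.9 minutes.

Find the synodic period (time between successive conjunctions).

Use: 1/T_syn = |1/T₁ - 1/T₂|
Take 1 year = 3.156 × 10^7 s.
T₁ = 4966 years = 1.56727 × 10^11 s
T₂ = 34.9 minutes = 2094 s
1/T₁ = 6.38052 × 10^-12 s⁻¹
1/T₂ = 0.000477555 s⁻¹
|1/T₁ − 1/T₂| = 0.000477555 s⁻¹
T_syn = 1 / |1/T₁ − 1/T₂| = 2094 s ≈ 34.9 minutes

Final answer: T_syn = 34.9 minutes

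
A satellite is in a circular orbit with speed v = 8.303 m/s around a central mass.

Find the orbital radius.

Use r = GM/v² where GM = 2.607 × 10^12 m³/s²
v = 8.303 m/s
GM = 2.607 × 10^12 m³/s²
v² = 68.9398 m²/s²
r = GM/v² = (2.607 × 10^12) / 68.9398 = 3.78156 × 10^10 m ≈ 37.82 Gm

Final answer: 37.82 Gm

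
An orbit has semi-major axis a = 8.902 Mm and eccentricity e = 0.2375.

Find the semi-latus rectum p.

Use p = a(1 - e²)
a = 8.902 Mm = 8.902 × 10^6 m
e = 0.2375,  e² = 0.0564062,  1 − e² = 0.943594
p = a(1 − e²) = 8.902 × 10^6 m × 0.943594 = 8.39987 × 10^6 m ≈ 8.4 Mm

Final answer: p = 8.4 Mm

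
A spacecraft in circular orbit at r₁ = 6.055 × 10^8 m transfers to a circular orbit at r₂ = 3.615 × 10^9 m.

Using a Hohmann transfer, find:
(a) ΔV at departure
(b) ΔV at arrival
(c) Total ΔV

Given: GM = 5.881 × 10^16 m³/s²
r₁ = 6.055 × 10^8 m
r₂ = 3.615 × 10^9 m
GM = 5.881 × 10^16 m³/s²
Transfer ellipse: a_t = (r₁ + r₂)/2 = 2.11025 × 10^9 m
Circular speed at r₁: v₁ = √(GM/r₁) = 9855.27 m/s
Transfer speed at r₁ (periapsis): v₁ₜ = √(GM(2/r₁ − 1/a_t)) = 12899 m/s
(a) ΔV₁ = v₁ₜ − v₁ = 3043.72 m/s ≈ 3.044 km/s
Circular speed at r₂: v₂ = √(GM/r₂) = 4033.4 m/s
Transfer speed at r₂ (apoapsis): v₂ₜ = √(GM(2/r₂ − 1/a_t)) = 2160.54 m/s
(b) ΔV₂ = v₂ − v₂ₜ = 1872.87 m/s ≈ 1.873 km/s
(c) ΔV_total = ΔV₁ + ΔV₂ = 4916.59 m/s ≈ 4.917 km/s

Final answer:
(a) ΔV₁ = 3.044 km/s
(b) ΔV₂ = 1.873 km/s
(c) ΔV_total = 4.917 km/s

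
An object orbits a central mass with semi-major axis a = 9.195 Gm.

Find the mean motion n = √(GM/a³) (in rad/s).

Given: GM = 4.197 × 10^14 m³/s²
a = 9.195 Gm = 9.195 × 10^9 m
GM = 4.197 × 10^14 m³/s²
a³ = 7.77419 × 10^29 m³
GM/a³ = (4.197 × 10^14) / (7.77419 × 10^29) = 5.39863 × 10^-16 s⁻²
n = √(GM/a³) = 2.3235 × 10^-8 rad/s ≈ 2.323 × 10^-8 rad/s

Final answer: n = 2.323 × 10^-8 rad/s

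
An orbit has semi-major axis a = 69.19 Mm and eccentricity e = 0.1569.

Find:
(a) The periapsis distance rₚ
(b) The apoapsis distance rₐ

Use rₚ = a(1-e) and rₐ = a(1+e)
a = 69.19 Mm = 6.919 × 10^7 m
e = 0.1569:  1 − e = 0.8431,  1 + e = 1.1569
(a) rₚ = a(1 − e) = 6.919 × 10^7 m × 0.8431 = 5.83341 × 10^7 m ≈ 58.33 Mm
(b) rₐ = a(1 + e) = 6.919 × 10^7 m × 1.1569 = 8.00459 × 10^7 m ≈ 80.05 Mm

Final answer:
(a) rₚ = 58.33 Mm
(b) rₐ = 80.05 Mm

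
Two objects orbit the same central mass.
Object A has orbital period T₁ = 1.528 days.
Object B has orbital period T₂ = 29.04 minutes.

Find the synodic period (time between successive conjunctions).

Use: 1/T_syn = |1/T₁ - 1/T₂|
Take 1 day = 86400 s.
T₁ = 1.528 days = 132019 s
T₂ = 29.04 minutes = 1742.4 s
1/T₁ = 7.57466 × 10^-6 s⁻¹
1/T₂ = 0.000573921 s⁻¹
|1/T₁ − 1/T₂| = 0.000566346 s⁻¹
T_syn = 1 / |1/T₁ − 1/T₂| = 1765.7 s ≈ 29.43 minutes

Final answer: T_syn = 29.43 minutes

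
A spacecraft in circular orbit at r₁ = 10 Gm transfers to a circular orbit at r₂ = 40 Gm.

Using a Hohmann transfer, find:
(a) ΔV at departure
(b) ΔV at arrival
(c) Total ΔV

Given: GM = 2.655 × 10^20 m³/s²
r₁ = 10 Gm = 1 × 10^10 m
r₂ = 40 Gm = 4 × 10^10 m
GM = 2.655 × 10^20 m³/s²
Transfer ellipse: a_t = (r₁ + r₂)/2 = 2.5 × 10^10 m
Circular speed at r₁: v₁ = √(GM/r₁) = 162942 m/s
Transfer speed at r₁ (periapsis): v₁ₜ = √(GM(2/r₁ − 1/a_t)) = 206107 m/s
(a) ΔV₁ = v₁ₜ − v₁ = 43165.1 m/s ≈ 43.17 km/s
Circular speed at r₂: v₂ = √(GM/r₂) = 81470.9 m/s
Transfer speed at r₂ (apoapsis): v₂ₜ = √(GM(2/r₂ − 1/a_t)) = 51526.7 m/s
(b) ΔV₂ = v₂ − v₂ₜ = 29944.2 m/s ≈ 29.94 km/s
(c) ΔV_total = ΔV₁ + ΔV₂ = 73109.2 m/s ≈ 73.11 km/s

Final answer:
(a) ΔV₁ = 43.17 km/s
(b) ΔV₂ = 29.94 km/s
(c) ΔV_total = 73.11 km/s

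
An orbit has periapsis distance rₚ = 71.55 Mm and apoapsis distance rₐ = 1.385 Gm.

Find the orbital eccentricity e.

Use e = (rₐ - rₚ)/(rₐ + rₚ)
rₚ = 71.55 Mm = 7.155 × 10^7 m
rₐ = 1.385 Gm = 1.385 × 10^9 m
rₐ − rₚ = 1.31345 × 10^9 m
rₐ + rₚ = 1.45655 × 10^9 m
e = (rₐ − rₚ)/(rₐ + rₚ) = 0.901754

Final answer: e = 0.9018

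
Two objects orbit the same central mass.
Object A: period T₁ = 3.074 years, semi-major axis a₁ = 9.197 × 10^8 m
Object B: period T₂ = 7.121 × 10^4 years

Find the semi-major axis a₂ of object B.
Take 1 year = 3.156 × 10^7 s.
T₁ = 3.074 years = 9.70154 × 10^7 s
T₂ = 7.121 × 10^4 years = 2.24739 × 10^12 s
a₁ = 9.197 × 10^8 m
Kepler's third law: (T₂/T₁)² = (a₂/a₁)³  ⇒  a₂ = a₁ (T₂/T₁)^(2/3)
T₂/T₁ = 23165.3
(T₂/T₁)^(2/3) = 812.627
a₂ = 9.197 × 10^8 m × 812.627 = 7.47373 × 10^11 m ≈ 7.474 × 10^11 m

Final answer: a₂ = 7.474 × 10^11 m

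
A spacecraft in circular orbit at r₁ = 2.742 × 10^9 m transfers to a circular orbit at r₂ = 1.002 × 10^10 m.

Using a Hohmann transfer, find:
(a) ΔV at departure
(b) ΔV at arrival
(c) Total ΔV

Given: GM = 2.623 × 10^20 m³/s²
r₁ = 2.742 × 10^9 m
r₂ = 1.002 × 10^10 m
GM = 2.623 × 10^20 m³/s²
Transfer ellipse: a_t = (r₁ + r₂)/2 = 6.381 × 10^9 m
Circular speed at r₁: v₁ = √(GM/r₁) = 309290 m/s
Transfer speed at r₁ (periapsis): v₁ₜ = √(GM(2/r₁ − 1/a_t)) = 387574 m/s
(a) ΔV₁ = v₁ₜ − v₁ = 78284.6 m/s ≈ 78.28 km/s
Circular speed at r₂: v₂ = √(GM/r₂) = 161795 m/s
Transfer speed at r₂ (apoapsis): v₂ₜ = √(GM(2/r₂ − 1/a_t)) = 106061 m/s
(b) ΔV₂ = v₂ − v₂ₜ = 55734.3 m/s ≈ 55.73 km/s
(c) ΔV_total = ΔV₁ + ΔV₂ = 134019 m/s ≈ 134 km/s

Final answer:
(a) ΔV₁ = 78.28 km/s
(b) ΔV₂ = 55.73 km/s
(c) ΔV_total = 134 km/s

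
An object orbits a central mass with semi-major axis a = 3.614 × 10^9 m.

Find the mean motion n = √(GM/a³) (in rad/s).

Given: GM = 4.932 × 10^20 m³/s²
a = 3.614 × 10^9 m
GM = 4.932 × 10^20 m³/s²
a³ = 4.72024 × 10^28 m³
GM/a³ = (4.932 × 10^20) / (4.72024 × 10^28) = 1.04486 × 10^-8 s⁻²
n = √(GM/a³) = 0.000102218 rad/s ≈ 0.0001022 rad/s

Final answer: n = 0.0001022 rad/s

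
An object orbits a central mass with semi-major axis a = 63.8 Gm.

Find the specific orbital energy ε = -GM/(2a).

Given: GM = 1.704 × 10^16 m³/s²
a = 63.8 Gm = 6.38 × 10^10 m
GM = 1.704 × 10^16 m³/s²
2a = 1.276 × 10^11 m
ε = −GM/(2a) = -133542 J/kg ≈ -133.5 kJ/kg

Final answer: -133.5 kJ/kg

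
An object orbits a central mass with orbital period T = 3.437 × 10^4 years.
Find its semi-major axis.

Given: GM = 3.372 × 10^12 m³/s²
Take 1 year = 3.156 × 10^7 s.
T = 3.437 × 10^4 years = 1.08472 × 10^12 s
GM = 3.372 × 10^12 m³/s²
Kepler's third law: a³ = GM T² / (4π²)
T² = 1.17661 × 10^24 s²
a³ = (3.372 × 10^12) × (1.17661 × 10^24) / (4π²) = 1.00499 × 10^35 m³
a = (a³)^(1/3) = 4.64929 × 10^11 m ≈ 464.9 Gm

Final answer: 464.9 Gm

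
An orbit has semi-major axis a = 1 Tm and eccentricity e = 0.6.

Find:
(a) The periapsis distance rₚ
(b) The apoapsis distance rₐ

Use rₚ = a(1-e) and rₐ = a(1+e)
a = 1 Tm = 1 × 10^12 m
e = 0.6:  1 − e = 0.4,  1 + e = 1.6
(a) rₚ = a(1 − e) = 1 × 10^12 m × 0.4 = 4 × 10^11 m ≈ 400 Gm
(b) rₐ = a(1 + e) = 1 × 10^12 m × 1.6 = 1.6 × 10^12 m ≈ 1.6 Tm

Final answer:
(a) rₚ = 400 Gm
(b) rₐ = 1.6 Tm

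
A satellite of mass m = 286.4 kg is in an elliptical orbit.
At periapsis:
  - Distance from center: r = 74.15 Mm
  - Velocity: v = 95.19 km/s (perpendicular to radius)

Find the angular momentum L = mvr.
r = 74.15 Mm = 7.415 × 10^7 m
v = 95.19 km/s = 95190 m/s
vr = 95190 × 7.415 × 10^7 = 7.05834 × 10^12 m²/s
L = m × vr = 286.4 × 7.05834 × 10^12 = 2.02151 × 10^15 kg·m²/s ≈ 2.022 × 10^15 kg·m²/s

Final answer: L = 2.022 × 10^15 kg·m²/s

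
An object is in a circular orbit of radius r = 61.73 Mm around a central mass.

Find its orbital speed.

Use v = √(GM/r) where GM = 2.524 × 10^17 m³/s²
r = 61.73 Mm = 6.173 × 10^7 m
GM = 2.524 × 10^17 m³/s²
GM/r = (2.524 × 10^17) / (6.173 × 10^7) = 4.08877 × 10^9 m²/s²
v = √(GM/r) = 63943.5 m/s ≈ 63.94 km/s

Final answer: 63.94 km/s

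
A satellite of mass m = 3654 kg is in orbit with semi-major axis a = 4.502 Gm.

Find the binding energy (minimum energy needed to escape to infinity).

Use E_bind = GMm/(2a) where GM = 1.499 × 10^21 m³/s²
a = 4.502 Gm = 4.502 × 10^9 m
GM = 1.499 × 10^21 m³/s²
m = 3654 kg
GMm = 1.499 × 10^21 × 3654 = 5.47735 × 10^24 m³·kg/s²
2a = 9.004 × 10^9 m
E_bind = GMm/(2a) = 6.08324 × 10^14 J ≈ 608.3 TJ

Final answer: 608.3 TJ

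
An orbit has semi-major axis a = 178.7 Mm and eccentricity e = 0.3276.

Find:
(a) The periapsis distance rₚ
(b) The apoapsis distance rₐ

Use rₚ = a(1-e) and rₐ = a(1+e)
a = 178.7 Mm = 1.787 × 10^8 m
e = 0.3276:  1 − e = 0.6724,  1 + e = 1.3276
(a) rₚ = a(1 − e) = 1.787 × 10^8 m × 0.6724 = 1.20158 × 10^8 m ≈ 120.2 Mm
(b) rₐ = a(1 + e) = 1.787 × 10^8 m × 1.3276 = 2.37242 × 10^8 m ≈ 237.2 Mm

Final answer:
(a) rₚ = 120.2 Mm
(b) rₐ = 237.2 Mm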